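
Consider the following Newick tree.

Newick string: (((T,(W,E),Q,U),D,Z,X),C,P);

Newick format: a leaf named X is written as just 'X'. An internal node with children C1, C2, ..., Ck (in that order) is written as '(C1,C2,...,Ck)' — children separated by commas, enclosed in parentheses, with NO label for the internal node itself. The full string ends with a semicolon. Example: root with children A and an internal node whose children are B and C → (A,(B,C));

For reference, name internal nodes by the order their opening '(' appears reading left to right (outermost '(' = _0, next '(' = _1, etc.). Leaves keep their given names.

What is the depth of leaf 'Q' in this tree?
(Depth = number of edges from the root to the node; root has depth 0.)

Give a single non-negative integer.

Newick: (((T,(W,E),Q,U),D,Z,X),C,P);
Naming internals by '(' encounter order: outermost '(' = _0, next = _1, ...
Query node: Q
Path from root: _0 -> _1 -> _2 -> Q
Depth of Q: 3 (number of edges from root)

Answer: 3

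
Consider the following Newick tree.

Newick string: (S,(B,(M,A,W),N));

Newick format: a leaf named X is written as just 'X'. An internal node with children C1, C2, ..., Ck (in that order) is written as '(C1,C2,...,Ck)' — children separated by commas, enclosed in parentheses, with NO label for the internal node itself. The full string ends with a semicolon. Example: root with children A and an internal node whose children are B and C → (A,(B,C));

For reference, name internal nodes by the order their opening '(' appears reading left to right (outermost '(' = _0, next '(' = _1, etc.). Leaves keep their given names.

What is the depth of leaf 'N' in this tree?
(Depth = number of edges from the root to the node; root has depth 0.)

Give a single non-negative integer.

Newick: (S,(B,(M,A,W),N));
Naming internals by '(' encounter order: outermost '(' = _0, next = _1, ...
Query node: N
Path from root: _0 -> _1 -> N
Depth of N: 2 (number of edges from root)

Answer: 2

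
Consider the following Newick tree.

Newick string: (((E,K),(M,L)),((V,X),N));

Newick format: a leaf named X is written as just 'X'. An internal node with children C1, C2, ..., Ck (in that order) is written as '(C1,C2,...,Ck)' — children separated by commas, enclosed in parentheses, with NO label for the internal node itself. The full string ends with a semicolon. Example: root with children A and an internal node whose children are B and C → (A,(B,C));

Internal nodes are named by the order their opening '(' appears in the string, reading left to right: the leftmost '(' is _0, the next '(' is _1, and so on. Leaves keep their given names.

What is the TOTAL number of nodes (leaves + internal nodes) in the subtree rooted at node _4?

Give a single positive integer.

Answer: 5

Derivation:
Newick: (((E,K),(M,L)),((V,X),N));
Locate _4: it is the '(' at position 15 (the 5th '(' reading left to right).
Query: subtree rooted at _4
_4: subtree_size = 1 + 4
  _5: subtree_size = 1 + 2
    V: subtree_size = 1 + 0
    X: subtree_size = 1 + 0
  N: subtree_size = 1 + 0
Total subtree size of _4: 5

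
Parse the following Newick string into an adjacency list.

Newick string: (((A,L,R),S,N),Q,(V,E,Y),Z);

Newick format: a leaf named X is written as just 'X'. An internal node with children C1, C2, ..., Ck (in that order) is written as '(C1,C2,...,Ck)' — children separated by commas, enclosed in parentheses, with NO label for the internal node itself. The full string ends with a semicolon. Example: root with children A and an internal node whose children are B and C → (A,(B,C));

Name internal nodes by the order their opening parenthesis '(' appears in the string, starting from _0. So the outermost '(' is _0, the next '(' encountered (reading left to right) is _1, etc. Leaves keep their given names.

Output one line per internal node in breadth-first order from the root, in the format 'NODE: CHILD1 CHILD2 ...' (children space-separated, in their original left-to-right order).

Input: (((A,L,R),S,N),Q,(V,E,Y),Z);
Scanning left-to-right, naming '(' by encounter order:
  pos 0: '(' -> open internal node _0 (depth 1)
  pos 1: '(' -> open internal node _1 (depth 2)
  pos 2: '(' -> open internal node _2 (depth 3)
  pos 8: ')' -> close internal node _2 (now at depth 2)
  pos 13: ')' -> close internal node _1 (now at depth 1)
  pos 17: '(' -> open internal node _3 (depth 2)
  pos 23: ')' -> close internal node _3 (now at depth 1)
  pos 26: ')' -> close internal node _0 (now at depth 0)
Total internal nodes: 4
BFS adjacency from root:
  _0: _1 Q _3 Z
  _1: _2 S N
  _3: V E Y
  _2: A L R

Answer: _0: _1 Q _3 Z
_1: _2 S N
_3: V E Y
_2: A L R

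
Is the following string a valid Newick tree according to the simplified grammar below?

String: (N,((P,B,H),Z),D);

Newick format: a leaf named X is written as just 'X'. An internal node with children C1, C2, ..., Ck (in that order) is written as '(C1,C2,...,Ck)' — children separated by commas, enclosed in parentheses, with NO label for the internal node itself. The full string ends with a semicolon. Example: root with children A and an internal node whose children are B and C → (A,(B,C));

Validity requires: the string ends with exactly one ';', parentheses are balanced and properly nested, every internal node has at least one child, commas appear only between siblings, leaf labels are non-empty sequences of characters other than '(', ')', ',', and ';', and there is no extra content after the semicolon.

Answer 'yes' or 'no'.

Input: (N,((P,B,H),Z),D);
Paren balance: 3 '(' vs 3 ')' OK
Ends with single ';': True
Full parse: OK
Valid: True

Answer: yes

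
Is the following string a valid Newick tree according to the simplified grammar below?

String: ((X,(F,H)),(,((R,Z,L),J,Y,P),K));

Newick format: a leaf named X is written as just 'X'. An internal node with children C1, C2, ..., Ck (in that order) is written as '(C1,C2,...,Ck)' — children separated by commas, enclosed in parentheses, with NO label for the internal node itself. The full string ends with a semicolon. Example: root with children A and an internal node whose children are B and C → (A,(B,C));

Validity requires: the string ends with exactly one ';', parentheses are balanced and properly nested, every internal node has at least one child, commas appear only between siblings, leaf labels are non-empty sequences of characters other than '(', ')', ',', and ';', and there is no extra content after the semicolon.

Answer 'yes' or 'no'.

Input: ((X,(F,H)),(,((R,Z,L),J,Y,P),K));
Paren balance: 6 '(' vs 6 ')' OK
Ends with single ';': True
Full parse: FAILS (empty leaf label at pos 12)
Valid: False

Answer: no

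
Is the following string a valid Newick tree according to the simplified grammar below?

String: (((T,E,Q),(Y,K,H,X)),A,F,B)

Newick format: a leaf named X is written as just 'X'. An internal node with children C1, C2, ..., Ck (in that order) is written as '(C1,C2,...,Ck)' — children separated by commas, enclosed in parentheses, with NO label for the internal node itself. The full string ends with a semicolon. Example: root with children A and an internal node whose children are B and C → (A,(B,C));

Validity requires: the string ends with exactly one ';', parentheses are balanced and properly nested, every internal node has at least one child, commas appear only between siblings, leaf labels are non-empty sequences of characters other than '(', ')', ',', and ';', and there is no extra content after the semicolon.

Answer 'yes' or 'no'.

Input: (((T,E,Q),(Y,K,H,X)),A,F,B)
Paren balance: 4 '(' vs 4 ')' OK
Ends with single ';': False
Full parse: FAILS (must end with ;)
Valid: False

Answer: no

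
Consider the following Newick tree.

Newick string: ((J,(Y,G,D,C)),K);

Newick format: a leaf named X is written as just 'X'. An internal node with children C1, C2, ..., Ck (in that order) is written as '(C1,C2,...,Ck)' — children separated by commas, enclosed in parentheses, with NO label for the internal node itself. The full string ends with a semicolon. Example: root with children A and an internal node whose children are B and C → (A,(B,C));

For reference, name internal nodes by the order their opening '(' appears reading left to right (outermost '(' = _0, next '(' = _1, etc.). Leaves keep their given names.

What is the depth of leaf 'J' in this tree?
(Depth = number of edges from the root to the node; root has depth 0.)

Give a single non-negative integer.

Answer: 2

Derivation:
Newick: ((J,(Y,G,D,C)),K);
Naming internals by '(' encounter order: outermost '(' = _0, next = _1, ...
Query node: J
Path from root: _0 -> _1 -> J
Depth of J: 2 (number of edges from root)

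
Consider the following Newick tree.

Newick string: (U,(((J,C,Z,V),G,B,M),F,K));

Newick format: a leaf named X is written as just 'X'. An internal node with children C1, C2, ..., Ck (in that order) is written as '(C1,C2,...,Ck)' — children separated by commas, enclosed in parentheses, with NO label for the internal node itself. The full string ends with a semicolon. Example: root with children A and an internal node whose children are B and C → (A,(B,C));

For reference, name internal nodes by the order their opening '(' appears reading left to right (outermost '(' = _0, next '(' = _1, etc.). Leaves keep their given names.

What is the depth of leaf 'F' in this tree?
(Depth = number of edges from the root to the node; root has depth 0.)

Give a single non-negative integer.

Newick: (U,(((J,C,Z,V),G,B,M),F,K));
Naming internals by '(' encounter order: outermost '(' = _0, next = _1, ...
Query node: F
Path from root: _0 -> _1 -> F
Depth of F: 2 (number of edges from root)

Answer: 2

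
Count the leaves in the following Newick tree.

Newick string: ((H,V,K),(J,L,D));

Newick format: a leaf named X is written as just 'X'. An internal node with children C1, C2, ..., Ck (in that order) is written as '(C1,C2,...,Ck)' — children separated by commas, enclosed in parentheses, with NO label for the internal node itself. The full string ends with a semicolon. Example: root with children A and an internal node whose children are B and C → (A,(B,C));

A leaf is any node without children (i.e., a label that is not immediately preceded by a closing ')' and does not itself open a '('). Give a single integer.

Newick: ((H,V,K),(J,L,D));
Scan left-to-right; a leaf is any maximal label run not followed by '(':
  pos 2: leaf 'H' → count = 1
  pos 4: leaf 'V' → count = 2
  pos 6: leaf 'K' → count = 3
  pos 10: leaf 'J' → count = 4
  pos 12: leaf 'L' → count = 5
  pos 14: leaf 'D' → count = 6
Total leaves: 6

Answer: 6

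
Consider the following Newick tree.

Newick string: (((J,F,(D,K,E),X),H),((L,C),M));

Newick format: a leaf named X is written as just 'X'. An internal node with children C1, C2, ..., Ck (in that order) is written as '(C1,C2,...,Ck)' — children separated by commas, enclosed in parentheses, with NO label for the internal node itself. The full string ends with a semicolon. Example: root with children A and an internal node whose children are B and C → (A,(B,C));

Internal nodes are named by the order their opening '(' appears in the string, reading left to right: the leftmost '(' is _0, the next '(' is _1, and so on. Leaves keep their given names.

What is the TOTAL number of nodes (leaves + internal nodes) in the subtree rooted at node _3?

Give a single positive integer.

Newick: (((J,F,(D,K,E),X),H),((L,C),M));
Locate _3: it is the '(' at position 7 (the 4th '(' reading left to right).
Query: subtree rooted at _3
_3: subtree_size = 1 + 3
  D: subtree_size = 1 + 0
  K: subtree_size = 1 + 0
  E: subtree_size = 1 + 0
Total subtree size of _3: 4

Answer: 4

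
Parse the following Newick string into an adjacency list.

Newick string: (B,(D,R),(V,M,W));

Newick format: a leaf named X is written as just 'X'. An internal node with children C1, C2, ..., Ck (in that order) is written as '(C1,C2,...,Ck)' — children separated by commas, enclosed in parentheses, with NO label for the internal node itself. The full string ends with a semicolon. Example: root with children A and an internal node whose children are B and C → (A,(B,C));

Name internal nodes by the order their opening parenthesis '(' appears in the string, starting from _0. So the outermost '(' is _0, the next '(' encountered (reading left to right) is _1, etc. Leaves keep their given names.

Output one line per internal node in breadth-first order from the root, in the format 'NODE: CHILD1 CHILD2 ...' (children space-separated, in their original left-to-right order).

Input: (B,(D,R),(V,M,W));
Scanning left-to-right, naming '(' by encounter order:
  pos 0: '(' -> open internal node _0 (depth 1)
  pos 3: '(' -> open internal node _1 (depth 2)
  pos 7: ')' -> close internal node _1 (now at depth 1)
  pos 9: '(' -> open internal node _2 (depth 2)
  pos 15: ')' -> close internal node _2 (now at depth 1)
  pos 16: ')' -> close internal node _0 (now at depth 0)
Total internal nodes: 3
BFS adjacency from root:
  _0: B _1 _2
  _1: D R
  _2: V M W

Answer: _0: B _1 _2
_1: D R
_2: V M W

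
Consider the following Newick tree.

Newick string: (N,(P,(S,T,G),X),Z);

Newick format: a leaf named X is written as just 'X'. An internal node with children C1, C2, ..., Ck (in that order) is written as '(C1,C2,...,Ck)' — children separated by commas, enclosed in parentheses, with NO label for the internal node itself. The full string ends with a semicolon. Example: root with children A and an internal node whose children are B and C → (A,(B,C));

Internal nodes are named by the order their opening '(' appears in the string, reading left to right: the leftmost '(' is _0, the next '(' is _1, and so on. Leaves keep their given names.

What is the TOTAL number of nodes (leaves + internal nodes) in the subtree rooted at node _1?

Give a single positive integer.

Newick: (N,(P,(S,T,G),X),Z);
Locate _1: it is the '(' at position 3 (the 2nd '(' reading left to right).
Query: subtree rooted at _1
_1: subtree_size = 1 + 6
  P: subtree_size = 1 + 0
  _2: subtree_size = 1 + 3
    S: subtree_size = 1 + 0
    T: subtree_size = 1 + 0
    G: subtree_size = 1 + 0
  X: subtree_size = 1 + 0
Total subtree size of _1: 7

Answer: 7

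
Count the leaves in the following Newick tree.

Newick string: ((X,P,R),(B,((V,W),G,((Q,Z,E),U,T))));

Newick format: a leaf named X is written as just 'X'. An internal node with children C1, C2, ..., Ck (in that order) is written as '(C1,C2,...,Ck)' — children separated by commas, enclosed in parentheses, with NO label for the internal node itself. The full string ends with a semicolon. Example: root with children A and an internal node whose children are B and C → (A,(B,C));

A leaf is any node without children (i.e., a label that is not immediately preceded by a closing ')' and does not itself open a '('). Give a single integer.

Answer: 12

Derivation:
Newick: ((X,P,R),(B,((V,W),G,((Q,Z,E),U,T))));
Scan left-to-right; a leaf is any maximal label run not followed by '(':
  pos 2: leaf 'X' → count = 1
  pos 4: leaf 'P' → count = 2
  pos 6: leaf 'R' → count = 3
  pos 10: leaf 'B' → count = 4
  pos 14: leaf 'V' → count = 5
  pos 16: leaf 'W' → count = 6
  pos 19: leaf 'G' → count = 7
  pos 23: leaf 'Q' → count = 8
  pos 25: leaf 'Z' → count = 9
  pos 27: leaf 'E' → count = 10
  pos 30: leaf 'U' → count = 11
  pos 32: leaf 'T' → count = 12
Total leaves: 12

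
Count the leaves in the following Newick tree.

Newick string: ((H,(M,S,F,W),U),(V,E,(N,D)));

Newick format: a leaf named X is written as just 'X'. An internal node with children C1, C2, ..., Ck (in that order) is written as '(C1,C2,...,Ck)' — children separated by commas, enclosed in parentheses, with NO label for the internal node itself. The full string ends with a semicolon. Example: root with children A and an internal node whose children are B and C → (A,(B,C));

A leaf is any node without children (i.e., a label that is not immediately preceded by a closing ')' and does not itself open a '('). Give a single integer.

Newick: ((H,(M,S,F,W),U),(V,E,(N,D)));
Scan left-to-right; a leaf is any maximal label run not followed by '(':
  pos 2: leaf 'H' → count = 1
  pos 5: leaf 'M' → count = 2
  pos 7: leaf 'S' → count = 3
  pos 9: leaf 'F' → count = 4
  pos 11: leaf 'W' → count = 5
  pos 14: leaf 'U' → count = 6
  pos 18: leaf 'V' → count = 7
  pos 20: leaf 'E' → count = 8
  pos 23: leaf 'N' → count = 9
  pos 25: leaf 'D' → count = 10
Total leaves: 10

Answer: 10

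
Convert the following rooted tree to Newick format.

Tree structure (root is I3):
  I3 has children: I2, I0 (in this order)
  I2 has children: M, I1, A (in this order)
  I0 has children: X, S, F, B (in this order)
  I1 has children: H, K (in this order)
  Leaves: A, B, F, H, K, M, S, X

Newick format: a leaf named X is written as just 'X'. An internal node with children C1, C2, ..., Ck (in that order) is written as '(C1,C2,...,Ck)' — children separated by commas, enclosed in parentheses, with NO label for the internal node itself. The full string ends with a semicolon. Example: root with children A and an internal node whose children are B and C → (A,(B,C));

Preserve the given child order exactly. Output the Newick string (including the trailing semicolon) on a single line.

Answer: ((M,(H,K),A),(X,S,F,B));

Derivation:
internal I3 with children ['I2', 'I0']
  internal I2 with children ['M', 'I1', 'A']
    leaf 'M' → 'M'
    internal I1 with children ['H', 'K']
      leaf 'H' → 'H'
      leaf 'K' → 'K'
    → '(H,K)'
    leaf 'A' → 'A'
  → '(M,(H,K),A)'
  internal I0 with children ['X', 'S', 'F', 'B']
    leaf 'X' → 'X'
    leaf 'S' → 'S'
    leaf 'F' → 'F'
    leaf 'B' → 'B'
  → '(X,S,F,B)'
→ '((M,(H,K),A),(X,S,F,B))'
Final: ((M,(H,K),A),(X,S,F,B));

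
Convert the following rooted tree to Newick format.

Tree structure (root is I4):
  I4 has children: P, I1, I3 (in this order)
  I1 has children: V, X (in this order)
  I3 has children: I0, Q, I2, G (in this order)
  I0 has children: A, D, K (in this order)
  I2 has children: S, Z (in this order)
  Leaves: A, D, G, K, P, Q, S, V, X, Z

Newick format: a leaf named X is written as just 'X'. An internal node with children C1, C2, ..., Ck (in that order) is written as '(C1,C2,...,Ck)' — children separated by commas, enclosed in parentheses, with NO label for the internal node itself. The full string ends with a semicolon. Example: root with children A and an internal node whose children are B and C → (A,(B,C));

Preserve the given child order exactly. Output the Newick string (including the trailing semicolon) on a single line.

internal I4 with children ['P', 'I1', 'I3']
  leaf 'P' → 'P'
  internal I1 with children ['V', 'X']
    leaf 'V' → 'V'
    leaf 'X' → 'X'
  → '(V,X)'
  internal I3 with children ['I0', 'Q', 'I2', 'G']
    internal I0 with children ['A', 'D', 'K']
      leaf 'A' → 'A'
      leaf 'D' → 'D'
      leaf 'K' → 'K'
    → '(A,D,K)'
    leaf 'Q' → 'Q'
    internal I2 with children ['S', 'Z']
      leaf 'S' → 'S'
      leaf 'Z' → 'Z'
    → '(S,Z)'
    leaf 'G' → 'G'
  → '((A,D,K),Q,(S,Z),G)'
→ '(P,(V,X),((A,D,K),Q,(S,Z),G))'
Final: (P,(V,X),((A,D,K),Q,(S,Z),G));

Answer: (P,(V,X),((A,D,K),Q,(S,Z),G));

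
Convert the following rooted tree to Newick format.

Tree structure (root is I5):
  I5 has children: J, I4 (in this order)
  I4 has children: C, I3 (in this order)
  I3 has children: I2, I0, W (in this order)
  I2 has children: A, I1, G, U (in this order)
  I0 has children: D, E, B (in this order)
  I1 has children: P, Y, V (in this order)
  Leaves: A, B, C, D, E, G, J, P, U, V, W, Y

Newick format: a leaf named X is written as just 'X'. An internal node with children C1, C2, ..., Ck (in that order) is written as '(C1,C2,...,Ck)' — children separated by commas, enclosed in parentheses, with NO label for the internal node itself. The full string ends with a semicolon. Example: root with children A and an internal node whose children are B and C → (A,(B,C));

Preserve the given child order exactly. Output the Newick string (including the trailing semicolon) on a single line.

internal I5 with children ['J', 'I4']
  leaf 'J' → 'J'
  internal I4 with children ['C', 'I3']
    leaf 'C' → 'C'
    internal I3 with children ['I2', 'I0', 'W']
      internal I2 with children ['A', 'I1', 'G', 'U']
        leaf 'A' → 'A'
        internal I1 with children ['P', 'Y', 'V']
          leaf 'P' → 'P'
          leaf 'Y' → 'Y'
          leaf 'V' → 'V'
        → '(P,Y,V)'
        leaf 'G' → 'G'
        leaf 'U' → 'U'
      → '(A,(P,Y,V),G,U)'
      internal I0 with children ['D', 'E', 'B']
        leaf 'D' → 'D'
        leaf 'E' → 'E'
        leaf 'B' → 'B'
      → '(D,E,B)'
      leaf 'W' → 'W'
    → '((A,(P,Y,V),G,U),(D,E,B),W)'
  → '(C,((A,(P,Y,V),G,U),(D,E,B),W))'
→ '(J,(C,((A,(P,Y,V),G,U),(D,E,B),W)))'
Final: (J,(C,((A,(P,Y,V),G,U),(D,E,B),W)));

Answer: (J,(C,((A,(P,Y,V),G,U),(D,E,B),W)));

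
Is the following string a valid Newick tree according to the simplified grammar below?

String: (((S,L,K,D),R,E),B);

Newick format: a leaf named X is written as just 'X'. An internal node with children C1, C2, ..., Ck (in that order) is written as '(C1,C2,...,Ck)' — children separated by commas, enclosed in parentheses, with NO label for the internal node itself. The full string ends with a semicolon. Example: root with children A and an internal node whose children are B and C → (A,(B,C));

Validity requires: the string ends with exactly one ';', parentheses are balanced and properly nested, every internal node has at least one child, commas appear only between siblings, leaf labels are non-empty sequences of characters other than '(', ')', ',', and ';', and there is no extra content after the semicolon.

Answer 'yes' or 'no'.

Answer: yes

Derivation:
Input: (((S,L,K,D),R,E),B);
Paren balance: 3 '(' vs 3 ')' OK
Ends with single ';': True
Full parse: OK
Valid: True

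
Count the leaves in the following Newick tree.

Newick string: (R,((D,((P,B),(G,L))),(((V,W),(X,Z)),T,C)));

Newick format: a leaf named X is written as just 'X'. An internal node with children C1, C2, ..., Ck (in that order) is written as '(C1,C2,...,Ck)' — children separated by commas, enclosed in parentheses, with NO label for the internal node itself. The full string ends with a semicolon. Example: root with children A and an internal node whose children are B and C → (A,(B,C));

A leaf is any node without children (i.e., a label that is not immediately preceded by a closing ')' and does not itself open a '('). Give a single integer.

Newick: (R,((D,((P,B),(G,L))),(((V,W),(X,Z)),T,C)));
Scan left-to-right; a leaf is any maximal label run not followed by '(':
  pos 1: leaf 'R' → count = 1
  pos 5: leaf 'D' → count = 2
  pos 9: leaf 'P' → count = 3
  pos 11: leaf 'B' → count = 4
  pos 15: leaf 'G' → count = 5
  pos 17: leaf 'L' → count = 6
  pos 25: leaf 'V' → count = 7
  pos 27: leaf 'W' → count = 8
  pos 31: leaf 'X' → count = 9
  pos 33: leaf 'Z' → count = 10
  pos 37: leaf 'T' → count = 11
  pos 39: leaf 'C' → count = 12
Total leaves: 12

Answer: 12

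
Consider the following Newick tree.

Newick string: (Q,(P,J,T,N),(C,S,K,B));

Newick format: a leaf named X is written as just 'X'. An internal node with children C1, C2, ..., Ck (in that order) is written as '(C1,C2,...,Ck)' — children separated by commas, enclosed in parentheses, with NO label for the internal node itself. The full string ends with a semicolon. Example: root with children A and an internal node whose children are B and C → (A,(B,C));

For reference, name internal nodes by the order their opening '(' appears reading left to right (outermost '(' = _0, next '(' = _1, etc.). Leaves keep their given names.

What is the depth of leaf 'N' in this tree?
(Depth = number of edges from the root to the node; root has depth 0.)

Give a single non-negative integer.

Answer: 2

Derivation:
Newick: (Q,(P,J,T,N),(C,S,K,B));
Naming internals by '(' encounter order: outermost '(' = _0, next = _1, ...
Query node: N
Path from root: _0 -> _1 -> N
Depth of N: 2 (number of edges from root)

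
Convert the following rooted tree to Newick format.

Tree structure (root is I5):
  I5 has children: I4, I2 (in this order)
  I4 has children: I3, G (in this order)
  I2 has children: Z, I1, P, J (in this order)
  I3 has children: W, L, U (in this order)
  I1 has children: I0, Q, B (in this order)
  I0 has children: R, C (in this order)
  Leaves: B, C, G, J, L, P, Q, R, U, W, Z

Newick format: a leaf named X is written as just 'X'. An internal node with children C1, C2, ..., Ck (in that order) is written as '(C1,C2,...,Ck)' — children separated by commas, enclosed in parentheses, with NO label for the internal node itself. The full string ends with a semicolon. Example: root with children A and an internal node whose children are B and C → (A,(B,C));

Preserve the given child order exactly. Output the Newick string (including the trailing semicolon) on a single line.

internal I5 with children ['I4', 'I2']
  internal I4 with children ['I3', 'G']
    internal I3 with children ['W', 'L', 'U']
      leaf 'W' → 'W'
      leaf 'L' → 'L'
      leaf 'U' → 'U'
    → '(W,L,U)'
    leaf 'G' → 'G'
  → '((W,L,U),G)'
  internal I2 with children ['Z', 'I1', 'P', 'J']
    leaf 'Z' → 'Z'
    internal I1 with children ['I0', 'Q', 'B']
      internal I0 with children ['R', 'C']
        leaf 'R' → 'R'
        leaf 'C' → 'C'
      → '(R,C)'
      leaf 'Q' → 'Q'
      leaf 'B' → 'B'
    → '((R,C),Q,B)'
    leaf 'P' → 'P'
    leaf 'J' → 'J'
  → '(Z,((R,C),Q,B),P,J)'
→ '(((W,L,U),G),(Z,((R,C),Q,B),P,J))'
Final: (((W,L,U),G),(Z,((R,C),Q,B),P,J));

Answer: (((W,L,U),G),(Z,((R,C),Q,B),P,J));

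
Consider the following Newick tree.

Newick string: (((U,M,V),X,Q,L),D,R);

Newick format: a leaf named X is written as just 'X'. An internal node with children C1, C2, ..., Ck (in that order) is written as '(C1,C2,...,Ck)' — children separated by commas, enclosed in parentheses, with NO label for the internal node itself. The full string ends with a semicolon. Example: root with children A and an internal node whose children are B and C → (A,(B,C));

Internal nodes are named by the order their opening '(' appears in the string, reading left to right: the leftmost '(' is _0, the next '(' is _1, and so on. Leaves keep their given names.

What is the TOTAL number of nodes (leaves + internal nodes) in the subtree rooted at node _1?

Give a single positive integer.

Newick: (((U,M,V),X,Q,L),D,R);
Locate _1: it is the '(' at position 1 (the 2nd '(' reading left to right).
Query: subtree rooted at _1
_1: subtree_size = 1 + 7
  _2: subtree_size = 1 + 3
    U: subtree_size = 1 + 0
    M: subtree_size = 1 + 0
    V: subtree_size = 1 + 0
  X: subtree_size = 1 + 0
  Q: subtree_size = 1 + 0
  L: subtree_size = 1 + 0
Total subtree size of _1: 8

Answer: 8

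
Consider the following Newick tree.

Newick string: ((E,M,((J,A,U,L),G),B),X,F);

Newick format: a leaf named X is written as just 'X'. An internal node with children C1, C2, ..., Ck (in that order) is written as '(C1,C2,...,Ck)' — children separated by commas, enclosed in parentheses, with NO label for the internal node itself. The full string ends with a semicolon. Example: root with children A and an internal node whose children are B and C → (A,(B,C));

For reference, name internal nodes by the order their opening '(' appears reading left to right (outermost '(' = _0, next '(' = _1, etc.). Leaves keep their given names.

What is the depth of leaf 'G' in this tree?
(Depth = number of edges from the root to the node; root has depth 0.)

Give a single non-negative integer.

Answer: 3

Derivation:
Newick: ((E,M,((J,A,U,L),G),B),X,F);
Naming internals by '(' encounter order: outermost '(' = _0, next = _1, ...
Query node: G
Path from root: _0 -> _1 -> _2 -> G
Depth of G: 3 (number of edges from root)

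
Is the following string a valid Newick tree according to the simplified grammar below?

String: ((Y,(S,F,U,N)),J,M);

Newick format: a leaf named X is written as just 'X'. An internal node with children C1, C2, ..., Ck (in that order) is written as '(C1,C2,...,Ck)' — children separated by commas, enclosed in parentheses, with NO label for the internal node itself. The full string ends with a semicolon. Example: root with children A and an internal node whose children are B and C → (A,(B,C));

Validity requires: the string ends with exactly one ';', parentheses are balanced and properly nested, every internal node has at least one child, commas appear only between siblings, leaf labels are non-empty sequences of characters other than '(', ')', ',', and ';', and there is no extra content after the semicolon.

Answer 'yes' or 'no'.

Answer: yes

Derivation:
Input: ((Y,(S,F,U,N)),J,M);
Paren balance: 3 '(' vs 3 ')' OK
Ends with single ';': True
Full parse: OK
Valid: True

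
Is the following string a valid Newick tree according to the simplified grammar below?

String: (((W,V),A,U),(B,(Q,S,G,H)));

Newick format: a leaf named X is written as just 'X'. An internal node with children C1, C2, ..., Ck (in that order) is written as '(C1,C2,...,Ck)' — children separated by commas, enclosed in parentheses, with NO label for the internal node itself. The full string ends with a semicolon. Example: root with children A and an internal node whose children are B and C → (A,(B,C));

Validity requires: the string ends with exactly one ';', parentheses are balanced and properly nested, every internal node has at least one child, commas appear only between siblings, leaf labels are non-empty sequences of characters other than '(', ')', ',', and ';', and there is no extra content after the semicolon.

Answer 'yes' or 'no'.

Input: (((W,V),A,U),(B,(Q,S,G,H)));
Paren balance: 5 '(' vs 5 ')' OK
Ends with single ';': True
Full parse: OK
Valid: True

Answer: yes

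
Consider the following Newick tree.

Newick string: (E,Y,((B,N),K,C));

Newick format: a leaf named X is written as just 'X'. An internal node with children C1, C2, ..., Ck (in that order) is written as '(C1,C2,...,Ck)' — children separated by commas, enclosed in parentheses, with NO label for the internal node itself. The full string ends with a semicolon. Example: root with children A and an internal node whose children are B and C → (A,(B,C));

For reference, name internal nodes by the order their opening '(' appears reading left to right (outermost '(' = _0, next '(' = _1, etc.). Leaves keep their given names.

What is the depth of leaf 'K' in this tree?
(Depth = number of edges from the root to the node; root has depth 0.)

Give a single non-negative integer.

Newick: (E,Y,((B,N),K,C));
Naming internals by '(' encounter order: outermost '(' = _0, next = _1, ...
Query node: K
Path from root: _0 -> _1 -> K
Depth of K: 2 (number of edges from root)

Answer: 2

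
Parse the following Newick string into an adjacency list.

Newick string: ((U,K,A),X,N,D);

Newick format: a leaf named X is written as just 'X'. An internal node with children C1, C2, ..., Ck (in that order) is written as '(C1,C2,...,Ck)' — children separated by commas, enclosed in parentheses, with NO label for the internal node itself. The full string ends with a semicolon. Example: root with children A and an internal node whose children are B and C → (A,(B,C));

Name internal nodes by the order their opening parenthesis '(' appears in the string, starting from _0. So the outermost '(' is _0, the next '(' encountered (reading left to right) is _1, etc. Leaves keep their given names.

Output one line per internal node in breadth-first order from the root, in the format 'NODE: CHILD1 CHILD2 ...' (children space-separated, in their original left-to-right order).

Input: ((U,K,A),X,N,D);
Scanning left-to-right, naming '(' by encounter order:
  pos 0: '(' -> open internal node _0 (depth 1)
  pos 1: '(' -> open internal node _1 (depth 2)
  pos 7: ')' -> close internal node _1 (now at depth 1)
  pos 14: ')' -> close internal node _0 (now at depth 0)
Total internal nodes: 2
BFS adjacency from root:
  _0: _1 X N D
  _1: U K A

Answer: _0: _1 X N D
_1: U K A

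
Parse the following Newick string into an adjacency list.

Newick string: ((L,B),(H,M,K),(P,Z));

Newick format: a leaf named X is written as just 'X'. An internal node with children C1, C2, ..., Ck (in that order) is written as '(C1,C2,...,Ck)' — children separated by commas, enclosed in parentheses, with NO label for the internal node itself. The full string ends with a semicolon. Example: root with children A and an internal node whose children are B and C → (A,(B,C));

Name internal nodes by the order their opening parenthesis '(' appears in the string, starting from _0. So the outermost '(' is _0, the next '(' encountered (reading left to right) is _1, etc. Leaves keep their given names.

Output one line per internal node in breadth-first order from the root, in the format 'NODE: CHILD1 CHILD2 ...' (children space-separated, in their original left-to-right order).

Input: ((L,B),(H,M,K),(P,Z));
Scanning left-to-right, naming '(' by encounter order:
  pos 0: '(' -> open internal node _0 (depth 1)
  pos 1: '(' -> open internal node _1 (depth 2)
  pos 5: ')' -> close internal node _1 (now at depth 1)
  pos 7: '(' -> open internal node _2 (depth 2)
  pos 13: ')' -> close internal node _2 (now at depth 1)
  pos 15: '(' -> open internal node _3 (depth 2)
  pos 19: ')' -> close internal node _3 (now at depth 1)
  pos 20: ')' -> close internal node _0 (now at depth 0)
Total internal nodes: 4
BFS adjacency from root:
  _0: _1 _2 _3
  _1: L B
  _2: H M K
  _3: P Z

Answer: _0: _1 _2 _3
_1: L B
_2: H M K
_3: P Z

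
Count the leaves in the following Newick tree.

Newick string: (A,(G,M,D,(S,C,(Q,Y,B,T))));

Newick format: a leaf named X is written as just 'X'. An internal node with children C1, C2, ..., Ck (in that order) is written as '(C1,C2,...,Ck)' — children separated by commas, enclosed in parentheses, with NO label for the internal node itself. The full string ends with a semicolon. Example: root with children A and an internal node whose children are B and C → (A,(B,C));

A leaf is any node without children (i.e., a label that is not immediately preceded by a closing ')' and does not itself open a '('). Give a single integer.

Newick: (A,(G,M,D,(S,C,(Q,Y,B,T))));
Scan left-to-right; a leaf is any maximal label run not followed by '(':
  pos 1: leaf 'A' → count = 1
  pos 4: leaf 'G' → count = 2
  pos 6: leaf 'M' → count = 3
  pos 8: leaf 'D' → count = 4
  pos 11: leaf 'S' → count = 5
  pos 13: leaf 'C' → count = 6
  pos 16: leaf 'Q' → count = 7
  pos 18: leaf 'Y' → count = 8
  pos 20: leaf 'B' → count = 9
  pos 22: leaf 'T' → count = 10
Total leaves: 10

Answer: 10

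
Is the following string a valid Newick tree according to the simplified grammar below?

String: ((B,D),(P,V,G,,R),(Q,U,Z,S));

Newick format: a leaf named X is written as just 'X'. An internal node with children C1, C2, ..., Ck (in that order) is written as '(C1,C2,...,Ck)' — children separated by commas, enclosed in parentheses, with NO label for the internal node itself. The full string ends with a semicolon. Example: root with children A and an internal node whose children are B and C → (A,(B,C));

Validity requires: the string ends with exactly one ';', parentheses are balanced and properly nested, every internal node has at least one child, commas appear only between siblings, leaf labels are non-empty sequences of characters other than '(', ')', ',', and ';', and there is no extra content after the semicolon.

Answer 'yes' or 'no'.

Input: ((B,D),(P,V,G,,R),(Q,U,Z,S));
Paren balance: 4 '(' vs 4 ')' OK
Ends with single ';': True
Full parse: FAILS (empty leaf label at pos 14)
Valid: False

Answer: no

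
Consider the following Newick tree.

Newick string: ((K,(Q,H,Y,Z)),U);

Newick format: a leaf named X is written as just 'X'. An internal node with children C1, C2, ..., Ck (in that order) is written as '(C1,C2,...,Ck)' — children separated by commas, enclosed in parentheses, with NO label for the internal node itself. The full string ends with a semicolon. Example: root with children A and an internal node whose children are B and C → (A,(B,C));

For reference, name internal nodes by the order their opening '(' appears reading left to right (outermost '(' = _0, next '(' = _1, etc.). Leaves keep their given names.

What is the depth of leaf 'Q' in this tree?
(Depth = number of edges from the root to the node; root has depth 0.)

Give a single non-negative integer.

Newick: ((K,(Q,H,Y,Z)),U);
Naming internals by '(' encounter order: outermost '(' = _0, next = _1, ...
Query node: Q
Path from root: _0 -> _1 -> _2 -> Q
Depth of Q: 3 (number of edges from root)

Answer: 3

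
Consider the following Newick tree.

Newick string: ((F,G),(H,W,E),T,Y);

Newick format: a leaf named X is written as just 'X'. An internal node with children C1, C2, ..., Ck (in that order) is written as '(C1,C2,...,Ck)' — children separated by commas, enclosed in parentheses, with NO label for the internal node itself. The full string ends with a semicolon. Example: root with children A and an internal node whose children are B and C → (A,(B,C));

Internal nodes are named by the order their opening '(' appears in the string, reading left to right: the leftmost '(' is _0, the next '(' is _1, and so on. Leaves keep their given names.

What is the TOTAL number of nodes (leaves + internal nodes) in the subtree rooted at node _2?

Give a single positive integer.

Newick: ((F,G),(H,W,E),T,Y);
Locate _2: it is the '(' at position 7 (the 3rd '(' reading left to right).
Query: subtree rooted at _2
_2: subtree_size = 1 + 3
  H: subtree_size = 1 + 0
  W: subtree_size = 1 + 0
  E: subtree_size = 1 + 0
Total subtree size of _2: 4

Answer: 4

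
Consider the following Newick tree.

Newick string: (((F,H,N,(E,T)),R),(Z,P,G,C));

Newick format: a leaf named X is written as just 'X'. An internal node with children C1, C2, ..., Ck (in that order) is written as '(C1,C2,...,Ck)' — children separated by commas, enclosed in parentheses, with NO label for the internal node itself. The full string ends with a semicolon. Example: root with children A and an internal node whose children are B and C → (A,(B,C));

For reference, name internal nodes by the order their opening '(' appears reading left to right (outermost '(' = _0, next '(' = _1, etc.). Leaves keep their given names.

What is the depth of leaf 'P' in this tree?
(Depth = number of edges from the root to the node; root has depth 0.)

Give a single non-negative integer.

Newick: (((F,H,N,(E,T)),R),(Z,P,G,C));
Naming internals by '(' encounter order: outermost '(' = _0, next = _1, ...
Query node: P
Path from root: _0 -> _4 -> P
Depth of P: 2 (number of edges from root)

Answer: 2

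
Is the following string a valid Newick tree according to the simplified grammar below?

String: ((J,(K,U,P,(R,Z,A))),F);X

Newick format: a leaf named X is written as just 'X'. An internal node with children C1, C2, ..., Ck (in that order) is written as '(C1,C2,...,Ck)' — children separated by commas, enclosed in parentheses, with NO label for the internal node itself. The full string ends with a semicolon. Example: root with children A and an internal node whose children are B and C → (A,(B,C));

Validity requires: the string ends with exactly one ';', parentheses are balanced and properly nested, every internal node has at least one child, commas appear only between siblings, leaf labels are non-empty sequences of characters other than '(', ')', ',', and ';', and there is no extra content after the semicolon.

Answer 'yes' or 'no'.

Answer: no

Derivation:
Input: ((J,(K,U,P,(R,Z,A))),F);X
Paren balance: 4 '(' vs 4 ')' OK
Ends with single ';': False
Full parse: FAILS (must end with ;)
Valid: False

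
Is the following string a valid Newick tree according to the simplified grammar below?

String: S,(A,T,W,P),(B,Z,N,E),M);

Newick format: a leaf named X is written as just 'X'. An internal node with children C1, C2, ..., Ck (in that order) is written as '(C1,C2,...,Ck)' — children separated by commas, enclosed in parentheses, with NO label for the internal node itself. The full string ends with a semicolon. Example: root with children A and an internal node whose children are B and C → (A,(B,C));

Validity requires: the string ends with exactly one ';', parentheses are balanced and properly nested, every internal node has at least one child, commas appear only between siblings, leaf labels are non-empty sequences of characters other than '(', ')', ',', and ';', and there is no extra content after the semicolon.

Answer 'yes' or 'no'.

Input: S,(A,T,W,P),(B,Z,N,E),M);
Paren balance: 2 '(' vs 3 ')' MISMATCH
Ends with single ';': True
Full parse: FAILS (extra content after tree at pos 1)
Valid: False

Answer: no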